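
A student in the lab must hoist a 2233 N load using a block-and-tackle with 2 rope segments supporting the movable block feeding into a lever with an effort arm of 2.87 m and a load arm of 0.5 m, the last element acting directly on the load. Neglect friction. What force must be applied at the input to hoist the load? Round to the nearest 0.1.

Block-and-tackle MA = number of supporting rope parts = 2.
Lever MA = effort arm / load arm = 2.87/0.5 = 5.74.
Combined ideal MA = 2 × 5.74 = 11.48.
Effort = load / MA = 2233 / 11.48 = 194.51 N.

194.5 N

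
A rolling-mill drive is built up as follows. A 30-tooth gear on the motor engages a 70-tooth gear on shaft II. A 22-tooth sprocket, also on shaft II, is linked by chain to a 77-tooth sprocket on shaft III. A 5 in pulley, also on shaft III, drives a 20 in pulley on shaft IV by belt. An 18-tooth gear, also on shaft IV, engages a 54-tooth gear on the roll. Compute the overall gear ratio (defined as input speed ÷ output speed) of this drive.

98

Each stage contributes driven/driver: gear mesh 70/30 = 2.3333, chain 77/22 = 3.5, belt 20/5 = 4, gear mesh 54/18 = 3.
Overall: 2.3333 × 3.5 × 4 × 3 = 98.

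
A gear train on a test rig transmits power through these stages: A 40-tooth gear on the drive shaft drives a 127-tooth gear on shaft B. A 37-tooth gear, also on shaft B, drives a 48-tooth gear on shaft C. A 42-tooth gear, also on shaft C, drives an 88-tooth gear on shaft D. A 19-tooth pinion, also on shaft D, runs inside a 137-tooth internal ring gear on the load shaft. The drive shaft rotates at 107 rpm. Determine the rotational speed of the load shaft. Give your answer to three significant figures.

1.72 rpm

the drive shaft → shaft B (gear mesh, 127/40): 107 ÷ 3.175 = 33.701 rpm
shaft B → shaft C (gear mesh, 48/37): 33.701 ÷ 1.2973 = 25.978 rpm
shaft C → shaft D (gear mesh, 88/42): 25.978 ÷ 2.0952 = 12.398 rpm
shaft D → the load shaft (internal gear, 137/19): 12.398 ÷ 7.2105 = 1.7195 rpm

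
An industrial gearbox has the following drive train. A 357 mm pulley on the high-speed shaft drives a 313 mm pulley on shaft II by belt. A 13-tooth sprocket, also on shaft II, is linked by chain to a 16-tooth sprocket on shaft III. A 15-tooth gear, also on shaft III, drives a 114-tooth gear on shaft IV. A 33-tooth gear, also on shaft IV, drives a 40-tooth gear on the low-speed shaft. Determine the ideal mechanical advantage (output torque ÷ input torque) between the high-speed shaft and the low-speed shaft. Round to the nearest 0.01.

Each stage contributes driven/driver: belt 313/357 = 0.87675, chain 16/13 = 1.2308, gear mesh 114/15 = 7.6, gear mesh 40/33 = 1.2121.
Overall: 0.87675 × 1.2308 × 7.6 × 1.2121 = 9.9406.

9.94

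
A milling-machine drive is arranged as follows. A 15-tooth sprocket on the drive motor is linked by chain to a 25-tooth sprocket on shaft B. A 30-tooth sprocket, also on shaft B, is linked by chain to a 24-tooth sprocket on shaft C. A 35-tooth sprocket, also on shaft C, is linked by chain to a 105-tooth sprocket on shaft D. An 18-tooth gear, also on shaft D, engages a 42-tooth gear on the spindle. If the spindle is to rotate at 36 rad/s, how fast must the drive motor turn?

336 rad/s

Overall ratio R = 1.6667 × 0.8 × 3 × 2.3333 = 9.3333.
Required input speed = output speed × R = 36 × 9.3333 = 336 rad/s.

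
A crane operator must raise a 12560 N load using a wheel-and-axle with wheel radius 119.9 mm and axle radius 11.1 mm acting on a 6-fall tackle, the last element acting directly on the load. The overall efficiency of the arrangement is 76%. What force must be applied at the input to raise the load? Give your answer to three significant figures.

255 N

Wheel-and-axle MA = R/r = 119.9/11.1 = 10.802.
Block-and-tackle MA = number of supporting rope parts = 6.
Combined ideal MA = 10.802 × 6 = 64.811.
Actual MA = 64.811 × 0.76 = 49.256.
Effort = load / actual MA = 12560 / 49.256 = 254.99 N.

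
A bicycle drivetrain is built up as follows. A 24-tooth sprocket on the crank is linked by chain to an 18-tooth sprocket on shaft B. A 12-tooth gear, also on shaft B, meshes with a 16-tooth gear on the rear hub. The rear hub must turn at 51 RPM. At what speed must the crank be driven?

51 RPM

Overall ratio R = 0.75 × 1.3333 = 1.
Required input speed = output speed × R = 51 × 1 = 51 RPM.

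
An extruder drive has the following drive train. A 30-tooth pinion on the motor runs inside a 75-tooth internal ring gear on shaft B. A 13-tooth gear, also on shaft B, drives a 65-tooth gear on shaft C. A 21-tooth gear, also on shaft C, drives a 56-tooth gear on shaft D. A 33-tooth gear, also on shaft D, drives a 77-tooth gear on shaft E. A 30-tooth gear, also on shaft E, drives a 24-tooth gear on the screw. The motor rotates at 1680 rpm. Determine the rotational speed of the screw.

27 rpm

Internal gear: ratio = 75/30 = 2.5, so shaft B turns at 1680 / 2.5 = 672 rpm.
Gear mesh: ratio = 65/13 = 5, so shaft C turns at 672 / 5 = 134.4 rpm.
Gear mesh: ratio = 56/21 = 2.6667, so shaft D turns at 134.4 / 2.6667 = 50.4 rpm.
Gear mesh: ratio = 77/33 = 2.3333, so shaft E turns at 50.4 / 2.3333 = 21.6 rpm.
Gear mesh: ratio = 24/30 = 0.8, so the screw turns at 21.6 / 0.8 = 27 rpm.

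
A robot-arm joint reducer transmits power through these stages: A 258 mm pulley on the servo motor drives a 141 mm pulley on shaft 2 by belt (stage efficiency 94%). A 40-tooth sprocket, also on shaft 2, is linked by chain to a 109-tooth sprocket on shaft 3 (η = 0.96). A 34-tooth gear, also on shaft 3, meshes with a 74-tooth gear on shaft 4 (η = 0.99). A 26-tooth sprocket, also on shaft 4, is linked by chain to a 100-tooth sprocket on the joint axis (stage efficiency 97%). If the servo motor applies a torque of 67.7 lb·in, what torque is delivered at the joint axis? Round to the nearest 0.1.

731.4 lb·in

belt 141/258 = 0.54651 → τ = 67.7·0.54651·0.94 = 34.779 lb·in
chain 109/40 = 2.725 → τ = 34.779·2.725·0.96 = 90.982 lb·in
gear mesh 74/34 = 2.1765 → τ = 90.982·2.1765·0.99 = 196.04 lb·in
chain 100/26 = 3.8462 → τ = 196.04·3.8462·0.97 = 731.37 lb·in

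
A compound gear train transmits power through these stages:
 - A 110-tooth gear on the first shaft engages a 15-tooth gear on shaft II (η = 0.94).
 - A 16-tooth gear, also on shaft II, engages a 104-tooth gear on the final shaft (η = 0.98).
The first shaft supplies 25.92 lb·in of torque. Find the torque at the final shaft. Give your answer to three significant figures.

After the gear mesh (15/110): 25.92 × 0.13636 × 0.94 = 3.3225 lb·in
After the gear mesh (104/16): 3.3225 × 6.5 × 0.98 = 21.164 lb·in

21.2 lb·in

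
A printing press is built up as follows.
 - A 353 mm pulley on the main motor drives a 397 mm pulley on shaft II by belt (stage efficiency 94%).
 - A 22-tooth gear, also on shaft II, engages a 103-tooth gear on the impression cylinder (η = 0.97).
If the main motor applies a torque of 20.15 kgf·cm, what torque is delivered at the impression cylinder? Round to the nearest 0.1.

belt 397/353 = 1.1246 → τ = 20.15·1.1246·0.94 = 21.302 kgf·cm
gear mesh 103/22 = 4.6818 → τ = 21.302·4.6818·0.97 = 96.74 kgf·cm

96.7 kgf·cm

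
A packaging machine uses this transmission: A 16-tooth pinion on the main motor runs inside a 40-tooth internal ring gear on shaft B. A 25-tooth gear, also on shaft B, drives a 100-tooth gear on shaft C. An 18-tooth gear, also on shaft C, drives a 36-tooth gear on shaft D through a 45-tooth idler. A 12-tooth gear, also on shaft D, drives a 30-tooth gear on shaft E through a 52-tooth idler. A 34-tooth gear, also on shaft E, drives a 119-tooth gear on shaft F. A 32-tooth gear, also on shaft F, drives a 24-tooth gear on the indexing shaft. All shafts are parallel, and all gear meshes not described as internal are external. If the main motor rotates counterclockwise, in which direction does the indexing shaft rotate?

clockwise

the main motor → shaft B: internal mesh, same direction → CCW.
shaft B → shaft C: external mesh, 1 reversal → CW.
shaft C → shaft D: driver → idler → driven is 2 external meshes, 2 reversals → CW.
shaft D → shaft E: driver → idler → driven is 2 external meshes, 2 reversals → CW.
shaft E → shaft F: external mesh, 1 reversal → CCW.
shaft F → the indexing shaft: external mesh, 1 reversal → CW.
7 reversals in total — an odd number — so the indexing shaft turns opposite to the main motor.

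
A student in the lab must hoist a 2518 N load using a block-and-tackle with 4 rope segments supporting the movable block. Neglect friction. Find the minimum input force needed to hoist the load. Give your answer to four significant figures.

Block-and-tackle MA = number of supporting rope parts = 4.
Effort = load / MA = 2518 / 4 = 629.5 N.

629.5 N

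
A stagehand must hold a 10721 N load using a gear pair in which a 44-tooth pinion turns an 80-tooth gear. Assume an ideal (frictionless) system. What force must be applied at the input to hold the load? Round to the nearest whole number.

5897 N

Gear pair MA = 80/44 = 1.8182.
Effort = load / MA = 10721 / 1.8182 = 5896.6 N.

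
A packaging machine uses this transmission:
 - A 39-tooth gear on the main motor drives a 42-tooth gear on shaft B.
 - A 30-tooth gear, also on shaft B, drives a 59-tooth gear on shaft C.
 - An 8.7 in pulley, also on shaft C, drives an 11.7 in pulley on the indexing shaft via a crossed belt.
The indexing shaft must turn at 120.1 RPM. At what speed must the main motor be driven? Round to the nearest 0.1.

342.1 RPM

Overall ratio R = 1.0769 × 1.9667 × 1.3448 = 2.8483.
Required input speed = output speed × R = 120.1 × 2.8483 = 342.08 RPM.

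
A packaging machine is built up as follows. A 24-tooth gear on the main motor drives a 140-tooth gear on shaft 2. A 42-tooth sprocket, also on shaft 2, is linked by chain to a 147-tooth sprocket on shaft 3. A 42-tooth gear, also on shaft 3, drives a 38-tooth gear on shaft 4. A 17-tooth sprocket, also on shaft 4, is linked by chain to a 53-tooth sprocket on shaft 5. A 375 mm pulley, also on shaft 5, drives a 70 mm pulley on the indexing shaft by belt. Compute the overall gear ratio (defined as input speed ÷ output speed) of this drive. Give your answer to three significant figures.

10.8

Each stage contributes driven/driver: gear mesh 140/24 = 5.8333, chain 147/42 = 3.5, gear mesh 38/42 = 0.90476, chain 53/17 = 3.1176, belt 70/375 = 0.18667.
Overall: 5.8333 × 3.5 × 0.90476 × 3.1176 × 0.18667 = 10.75.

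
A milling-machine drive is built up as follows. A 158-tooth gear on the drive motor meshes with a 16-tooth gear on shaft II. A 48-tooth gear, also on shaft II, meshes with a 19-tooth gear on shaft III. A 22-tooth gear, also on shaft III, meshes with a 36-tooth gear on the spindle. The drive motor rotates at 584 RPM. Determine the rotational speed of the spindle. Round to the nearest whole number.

Gear mesh: ratio = 16/158 = 0.10127, so shaft II turns at 584 / 0.10127 = 5767 RPM.
Gear mesh: ratio = 19/48 = 0.39583, so shaft III turns at 5767 / 0.39583 = 14569 RPM.
Gear mesh: ratio = 36/22 = 1.6364, so the spindle turns at 14569 / 1.6364 = 8903.4 RPM.

8903 RPM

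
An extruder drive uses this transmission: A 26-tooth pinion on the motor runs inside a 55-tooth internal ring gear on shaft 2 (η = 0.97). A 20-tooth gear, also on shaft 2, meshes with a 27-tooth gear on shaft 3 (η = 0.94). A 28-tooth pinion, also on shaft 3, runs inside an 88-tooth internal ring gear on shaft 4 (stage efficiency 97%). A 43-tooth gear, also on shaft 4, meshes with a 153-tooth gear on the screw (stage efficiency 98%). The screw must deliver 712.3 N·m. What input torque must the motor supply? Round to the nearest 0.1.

Overall ratio R = 2.1154 × 1.35 × 3.1429 × 3.5581 = 31.935; overall efficiency η = 0.97 × 0.94 × 0.97 × 0.98 = 0.8668.
Input torque = output torque / (R × η) = 712.3 / (31.935 × 0.8668) = 25.733 N·m.

25.7 N·m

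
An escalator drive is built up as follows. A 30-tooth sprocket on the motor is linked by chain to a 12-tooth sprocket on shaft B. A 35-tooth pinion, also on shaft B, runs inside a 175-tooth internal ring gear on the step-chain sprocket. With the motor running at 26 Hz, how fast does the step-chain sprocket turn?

Chain: ratio = 12/30 = 0.4, so shaft B turns at 26 / 0.4 = 65 Hz.
Internal gear: ratio = 175/35 = 5, so the step-chain sprocket turns at 65 / 5 = 13 Hz.

13 Hz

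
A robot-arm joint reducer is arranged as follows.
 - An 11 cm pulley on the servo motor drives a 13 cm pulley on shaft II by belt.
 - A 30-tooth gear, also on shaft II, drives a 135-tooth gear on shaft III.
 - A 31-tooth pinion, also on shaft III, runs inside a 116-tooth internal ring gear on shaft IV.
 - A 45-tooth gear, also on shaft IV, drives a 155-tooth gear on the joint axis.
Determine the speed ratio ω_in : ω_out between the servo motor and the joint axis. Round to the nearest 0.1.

Each stage contributes driven/driver: belt 13/11 = 1.1818, gear mesh 135/30 = 4.5, internal gear 116/31 = 3.7419, gear mesh 155/45 = 3.4444.
Overall: 1.1818 × 4.5 × 3.7419 × 3.4444 = 68.545.

68.5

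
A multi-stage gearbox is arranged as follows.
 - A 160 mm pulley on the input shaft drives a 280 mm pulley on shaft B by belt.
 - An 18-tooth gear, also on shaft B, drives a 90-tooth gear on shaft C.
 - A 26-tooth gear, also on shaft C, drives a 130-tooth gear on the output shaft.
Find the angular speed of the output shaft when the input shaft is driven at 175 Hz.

the input shaft → shaft B (belt, 280/160): 175 ÷ 1.75 = 100 Hz
shaft B → shaft C (gear mesh, 90/18): 100 ÷ 5 = 20 Hz
shaft C → the output shaft (gear mesh, 130/26): 20 ÷ 5 = 4 Hz

4 Hz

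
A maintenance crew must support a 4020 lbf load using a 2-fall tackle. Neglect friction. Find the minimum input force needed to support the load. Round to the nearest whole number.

Block-and-tackle MA = number of supporting rope parts = 2.
Effort = load / MA = 4020 / 2 = 2010 lbf.

2010 lbf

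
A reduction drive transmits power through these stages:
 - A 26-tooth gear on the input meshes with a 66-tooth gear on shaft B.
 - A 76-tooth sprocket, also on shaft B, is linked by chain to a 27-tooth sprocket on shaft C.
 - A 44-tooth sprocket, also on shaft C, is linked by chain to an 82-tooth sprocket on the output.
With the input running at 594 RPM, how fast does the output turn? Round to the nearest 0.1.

Gear mesh: ratio = 66/26 = 2.5385, so shaft B turns at 594 / 2.5385 = 234 RPM.
Chain: ratio = 27/76 = 0.35526, so shaft C turns at 234 / 0.35526 = 658.67 RPM.
Chain: ratio = 82/44 = 1.8636, so the output turns at 658.67 / 1.8636 = 353.43 RPM.

353.4 RPM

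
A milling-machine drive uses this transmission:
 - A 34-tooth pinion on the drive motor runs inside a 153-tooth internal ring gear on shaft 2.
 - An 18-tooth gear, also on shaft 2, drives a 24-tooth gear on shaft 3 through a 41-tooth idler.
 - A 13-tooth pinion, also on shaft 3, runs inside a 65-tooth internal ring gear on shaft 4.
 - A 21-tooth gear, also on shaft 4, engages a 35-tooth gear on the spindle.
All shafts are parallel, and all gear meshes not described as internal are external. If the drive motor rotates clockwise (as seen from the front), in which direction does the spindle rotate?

the drive motor → shaft 2: internal mesh, same direction → CW.
shaft 2 → shaft 3: driver → idler → driven is 2 external meshes, 2 reversals → CW.
shaft 3 → shaft 4: internal mesh, same direction → CW.
shaft 4 → the spindle: external mesh, 1 reversal → CCW.
3 reversals in total — an odd number — so the spindle turns opposite to the drive motor.

counterclockwise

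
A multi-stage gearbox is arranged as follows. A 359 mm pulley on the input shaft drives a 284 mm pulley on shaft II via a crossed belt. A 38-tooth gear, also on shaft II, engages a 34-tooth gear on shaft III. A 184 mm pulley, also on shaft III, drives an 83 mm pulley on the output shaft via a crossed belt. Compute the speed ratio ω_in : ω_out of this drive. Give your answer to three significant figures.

Each stage contributes driven/driver: belt 284/359 = 0.79109, gear mesh 34/38 = 0.89474, belt 83/184 = 0.45109.
Overall: 0.79109 × 0.89474 × 0.45109 = 0.31929.

0.319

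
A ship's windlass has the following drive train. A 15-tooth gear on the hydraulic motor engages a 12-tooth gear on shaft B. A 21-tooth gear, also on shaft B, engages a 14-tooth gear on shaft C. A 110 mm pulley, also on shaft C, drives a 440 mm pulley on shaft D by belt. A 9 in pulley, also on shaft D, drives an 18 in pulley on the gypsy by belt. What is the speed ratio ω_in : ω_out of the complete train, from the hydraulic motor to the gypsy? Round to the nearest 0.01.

4.27

Each stage contributes driven/driver: gear mesh 12/15 = 0.8, gear mesh 14/21 = 0.66667, belt 440/110 = 4, belt 18/9 = 2.
Overall: 0.8 × 0.66667 × 4 × 2 = 4.2667.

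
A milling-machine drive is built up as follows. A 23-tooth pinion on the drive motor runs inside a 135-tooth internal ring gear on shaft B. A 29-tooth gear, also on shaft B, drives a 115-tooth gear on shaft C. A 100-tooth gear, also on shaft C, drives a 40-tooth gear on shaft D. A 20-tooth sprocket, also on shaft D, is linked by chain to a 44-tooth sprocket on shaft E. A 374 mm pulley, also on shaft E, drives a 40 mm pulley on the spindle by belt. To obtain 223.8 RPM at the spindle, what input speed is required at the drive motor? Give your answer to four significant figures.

490.3 RPM

Overall ratio R = 5.8696 × 3.9655 × 0.4 × 2.2 × 0.10695 = 2.1907.
Required input speed = output speed × R = 223.8 × 2.1907 = 490.27 RPM.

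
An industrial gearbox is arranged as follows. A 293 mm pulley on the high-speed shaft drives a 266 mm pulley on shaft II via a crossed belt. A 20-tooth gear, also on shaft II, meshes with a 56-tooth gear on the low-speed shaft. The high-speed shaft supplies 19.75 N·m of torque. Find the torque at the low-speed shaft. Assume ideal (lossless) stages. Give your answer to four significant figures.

50.20 N·m

After the belt (266/293): 19.75 × 0.90785 = 17.93 N·m
After the gear mesh (56/20): 17.93 × 2.8 = 50.204 N·m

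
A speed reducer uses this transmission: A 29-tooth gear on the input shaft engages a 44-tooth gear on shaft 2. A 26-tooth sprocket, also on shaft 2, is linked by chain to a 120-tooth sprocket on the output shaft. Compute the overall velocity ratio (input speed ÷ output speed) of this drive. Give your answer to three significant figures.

7.00

Each stage contributes driven/driver: gear mesh 44/29 = 1.5172, chain 120/26 = 4.6154.
Overall: 1.5172 × 4.6154 = 7.0027.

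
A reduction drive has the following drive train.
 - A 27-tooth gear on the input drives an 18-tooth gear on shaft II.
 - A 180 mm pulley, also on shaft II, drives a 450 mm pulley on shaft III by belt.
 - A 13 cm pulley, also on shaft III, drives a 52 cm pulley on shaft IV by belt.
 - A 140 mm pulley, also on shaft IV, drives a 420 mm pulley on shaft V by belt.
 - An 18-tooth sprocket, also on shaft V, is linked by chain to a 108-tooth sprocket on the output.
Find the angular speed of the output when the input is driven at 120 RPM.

1 RPM

the input → shaft II (gear mesh, 18/27): 120 ÷ 0.66667 = 180 RPM
shaft II → shaft III (belt, 450/180): 180 ÷ 2.5 = 72 RPM
shaft III → shaft IV (belt, 52/13): 72 ÷ 4 = 18 RPM
shaft IV → shaft V (belt, 420/140): 18 ÷ 3 = 6 RPM
shaft V → the output (chain, 108/18): 6 ÷ 6 = 1 RPM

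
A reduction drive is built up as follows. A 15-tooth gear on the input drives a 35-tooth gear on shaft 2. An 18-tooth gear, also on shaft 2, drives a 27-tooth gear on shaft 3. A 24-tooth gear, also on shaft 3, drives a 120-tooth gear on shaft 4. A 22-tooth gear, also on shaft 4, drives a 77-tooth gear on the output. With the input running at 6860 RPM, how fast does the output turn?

112 RPM

gear mesh 35/15 = 2.3333 → 6860/2.3333 = 2940 RPM
gear mesh 27/18 = 1.5 → 2940/1.5 = 1960 RPM
gear mesh 120/24 = 5 → 1960/5 = 392 RPM
gear mesh 77/22 = 3.5 → 392/3.5 = 112 RPM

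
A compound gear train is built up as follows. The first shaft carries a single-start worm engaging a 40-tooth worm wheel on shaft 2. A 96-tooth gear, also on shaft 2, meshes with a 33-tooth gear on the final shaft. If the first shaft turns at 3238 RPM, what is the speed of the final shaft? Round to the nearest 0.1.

Worm: ratio = 40/1 = 40, so shaft 2 turns at 3238 / 40 = 80.95 RPM.
Gear mesh: ratio = 33/96 = 0.34375, so the final shaft turns at 80.95 / 0.34375 = 235.49 RPM.

235.5 RPM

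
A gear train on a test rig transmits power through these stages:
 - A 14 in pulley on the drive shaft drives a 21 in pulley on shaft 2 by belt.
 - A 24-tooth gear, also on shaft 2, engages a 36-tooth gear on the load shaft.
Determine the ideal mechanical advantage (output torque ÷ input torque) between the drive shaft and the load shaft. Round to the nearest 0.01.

2.25

Each stage contributes driven/driver: belt 21/14 = 1.5, gear mesh 36/24 = 1.5.
Overall: 1.5 × 1.5 = 2.25.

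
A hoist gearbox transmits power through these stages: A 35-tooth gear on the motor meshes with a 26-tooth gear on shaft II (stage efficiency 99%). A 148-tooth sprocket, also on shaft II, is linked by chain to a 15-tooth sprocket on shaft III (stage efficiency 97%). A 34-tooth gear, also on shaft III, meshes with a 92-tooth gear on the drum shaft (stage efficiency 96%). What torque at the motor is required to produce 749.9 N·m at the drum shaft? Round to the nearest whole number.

Overall ratio R = 0.74286 × 0.10135 × 2.7059 = 0.20372; overall efficiency η = 0.99 × 0.97 × 0.96 = 0.9219.
Input torque = output torque / (R × η) = 749.9 / (0.20372 × 0.9219) = 3992.8 N·m.

3993 N·m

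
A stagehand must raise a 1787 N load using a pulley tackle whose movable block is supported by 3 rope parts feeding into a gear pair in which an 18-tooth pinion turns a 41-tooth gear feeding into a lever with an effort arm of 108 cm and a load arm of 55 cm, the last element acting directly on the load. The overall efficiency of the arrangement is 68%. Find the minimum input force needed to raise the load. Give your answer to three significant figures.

196 N

Block-and-tackle MA = number of supporting rope parts = 3.
Gear pair MA = 41/18 = 2.2778.
Lever MA = effort arm / load arm = 108/55 = 1.9636.
Combined ideal MA = 3 × 2.2778 × 1.9636 = 13.418.
Actual MA = 13.418 × 0.68 = 9.1244.
Effort = load / actual MA = 1787 / 9.1244 = 195.85 N.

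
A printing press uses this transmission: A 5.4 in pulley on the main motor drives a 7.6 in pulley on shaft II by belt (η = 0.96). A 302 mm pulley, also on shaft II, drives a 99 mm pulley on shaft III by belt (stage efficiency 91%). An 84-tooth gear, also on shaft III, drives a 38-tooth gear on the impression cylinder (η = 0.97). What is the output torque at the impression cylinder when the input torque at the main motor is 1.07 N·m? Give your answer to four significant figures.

0.1892 N·m

belt 7.6/5.4 = 1.4074 → τ = 1.07·1.4074·0.96 = 1.4457 N·m
belt 99/302 = 0.32781 → τ = 1.4457·0.32781·0.91 = 0.43127 N·m
gear mesh 38/84 = 0.45238 → τ = 0.43127·0.45238·0.97 = 0.18924 N·m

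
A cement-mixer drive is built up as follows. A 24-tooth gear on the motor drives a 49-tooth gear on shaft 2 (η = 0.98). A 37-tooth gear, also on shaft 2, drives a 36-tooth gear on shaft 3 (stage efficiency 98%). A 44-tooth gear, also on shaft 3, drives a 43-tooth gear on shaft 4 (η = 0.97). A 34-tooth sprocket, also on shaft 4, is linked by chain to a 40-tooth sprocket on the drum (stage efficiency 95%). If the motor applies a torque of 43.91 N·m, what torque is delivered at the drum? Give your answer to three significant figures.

Gear mesh: ratio = 49/24 = 2.0417; torque at shaft 2 = 43.91 × 2.0417 × 0.98 = 87.857 N·m.
Gear mesh: ratio = 36/37 = 0.97297; torque at shaft 3 = 87.857 × 0.97297 × 0.98 = 83.772 N·m.
Gear mesh: ratio = 43/44 = 0.97727; torque at shaft 4 = 83.772 × 0.97727 × 0.97 = 79.412 N·m.
Chain: ratio = 40/34 = 1.1765; torque at the drum = 79.412 × 1.1765 × 0.95 = 88.755 N·m.

88.8 N·m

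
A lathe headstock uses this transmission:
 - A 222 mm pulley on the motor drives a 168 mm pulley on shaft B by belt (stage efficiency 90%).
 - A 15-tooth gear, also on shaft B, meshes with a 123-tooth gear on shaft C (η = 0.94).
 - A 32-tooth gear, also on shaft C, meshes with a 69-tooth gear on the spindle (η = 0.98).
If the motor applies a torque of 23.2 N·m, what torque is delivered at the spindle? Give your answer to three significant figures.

belt 168/222 = 0.75676 → τ = 23.2·0.75676·0.90 = 15.801 N·m
gear mesh 123/15 = 8.2 → τ = 15.801·8.2·0.94 = 121.79 N·m
gear mesh 69/32 = 2.1562 → τ = 121.79·2.1562·0.98 = 257.37 N·m

257 N·m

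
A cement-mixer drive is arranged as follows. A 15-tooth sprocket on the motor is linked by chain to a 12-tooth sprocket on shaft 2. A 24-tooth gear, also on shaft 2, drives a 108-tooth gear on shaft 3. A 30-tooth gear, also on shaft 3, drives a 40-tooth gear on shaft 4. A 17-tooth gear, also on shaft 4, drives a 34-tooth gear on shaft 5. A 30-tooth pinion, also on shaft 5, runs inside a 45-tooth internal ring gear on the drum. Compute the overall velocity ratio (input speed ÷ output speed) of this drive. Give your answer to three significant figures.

Each stage contributes driven/driver: chain 12/15 = 0.8, gear mesh 108/24 = 4.5, gear mesh 40/30 = 1.3333, gear mesh 34/17 = 2, internal gear 45/30 = 1.5.
Overall: 0.8 × 4.5 × 1.3333 × 2 × 1.5 = 14.4.

14.4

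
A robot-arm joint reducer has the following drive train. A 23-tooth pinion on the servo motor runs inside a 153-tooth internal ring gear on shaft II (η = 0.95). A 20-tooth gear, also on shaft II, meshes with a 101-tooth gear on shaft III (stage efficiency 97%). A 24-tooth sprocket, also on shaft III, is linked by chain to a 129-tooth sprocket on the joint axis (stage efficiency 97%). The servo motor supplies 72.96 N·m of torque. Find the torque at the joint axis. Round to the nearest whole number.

11776 N·m

Internal gear: ratio = 153/23 = 6.6522; torque at shaft II = 72.96 × 6.6522 × 0.95 = 461.08 N·m.
Gear mesh: ratio = 101/20 = 5.05; torque at shaft III = 461.08 × 5.05 × 0.97 = 2258.6 N·m.
Chain: ratio = 129/24 = 5.375; torque at the joint axis = 2258.6 × 5.375 × 0.97 = 11776 N·m.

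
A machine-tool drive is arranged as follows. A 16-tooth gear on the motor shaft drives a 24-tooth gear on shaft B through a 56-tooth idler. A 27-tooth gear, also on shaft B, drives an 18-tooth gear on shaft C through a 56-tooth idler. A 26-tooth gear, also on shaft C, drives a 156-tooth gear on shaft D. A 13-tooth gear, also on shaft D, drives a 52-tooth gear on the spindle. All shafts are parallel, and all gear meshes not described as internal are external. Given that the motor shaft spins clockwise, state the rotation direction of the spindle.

the motor shaft → shaft B: driver → idler → driven is 2 external meshes, 2 reversals → CW.
shaft B → shaft C: driver → idler → driven is 2 external meshes, 2 reversals → CW.
shaft C → shaft D: external mesh, 1 reversal → CCW.
shaft D → the spindle: external mesh, 1 reversal → CW.
6 reversals in total — an even number — so the spindle turns the same way as the motor shaft.

clockwise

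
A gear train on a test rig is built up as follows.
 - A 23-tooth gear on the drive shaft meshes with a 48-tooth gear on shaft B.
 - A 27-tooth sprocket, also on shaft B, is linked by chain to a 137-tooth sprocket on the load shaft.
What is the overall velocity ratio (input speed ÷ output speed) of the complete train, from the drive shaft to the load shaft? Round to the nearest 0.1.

10.6

Each stage contributes driven/driver: gear mesh 48/23 = 2.087, chain 137/27 = 5.0741.
Overall: 2.087 × 5.0741 = 10.589.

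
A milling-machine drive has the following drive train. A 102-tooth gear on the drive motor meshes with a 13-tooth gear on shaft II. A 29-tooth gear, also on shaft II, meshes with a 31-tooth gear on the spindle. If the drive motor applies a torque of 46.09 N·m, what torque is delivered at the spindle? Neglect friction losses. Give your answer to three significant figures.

Gear mesh: ratio = 13/102 = 0.12745; torque at shaft II = 46.09 × 0.12745 = 5.8742 N·m.
Gear mesh: ratio = 31/29 = 1.069; torque at the spindle = 5.8742 × 1.069 = 6.2793 N·m.

6.28 N·m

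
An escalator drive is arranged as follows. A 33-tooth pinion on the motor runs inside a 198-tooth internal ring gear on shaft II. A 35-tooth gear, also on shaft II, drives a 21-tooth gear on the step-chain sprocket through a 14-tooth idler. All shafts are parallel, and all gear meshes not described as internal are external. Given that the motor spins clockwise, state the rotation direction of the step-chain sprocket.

the motor → shaft II: internal mesh, same direction → CW.
shaft II → the step-chain sprocket: driver → idler → driven is 2 external meshes, 2 reversals → CW.
2 reversals in total — an even number — so the step-chain sprocket turns the same way as the motor.

clockwise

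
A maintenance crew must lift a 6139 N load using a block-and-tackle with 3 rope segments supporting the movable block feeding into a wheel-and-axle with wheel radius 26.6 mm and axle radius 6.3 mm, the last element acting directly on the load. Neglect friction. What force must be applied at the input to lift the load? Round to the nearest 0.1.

484.7 N

Block-and-tackle MA = number of supporting rope parts = 3.
Wheel-and-axle MA = R/r = 26.6/6.3 = 4.2222.
Combined ideal MA = 3 × 4.2222 = 12.667.
Effort = load / MA = 6139 / 12.667 = 484.66 N.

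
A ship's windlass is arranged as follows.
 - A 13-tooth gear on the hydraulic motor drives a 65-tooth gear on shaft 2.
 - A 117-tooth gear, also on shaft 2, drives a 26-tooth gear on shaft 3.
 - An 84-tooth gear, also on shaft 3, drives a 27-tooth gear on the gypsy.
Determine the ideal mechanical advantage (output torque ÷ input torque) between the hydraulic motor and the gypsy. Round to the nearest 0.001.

0.357

Each stage contributes driven/driver: gear mesh 65/13 = 5, gear mesh 26/117 = 0.22222, gear mesh 27/84 = 0.32143.
Overall: 5 × 0.22222 × 0.32143 = 0.35714.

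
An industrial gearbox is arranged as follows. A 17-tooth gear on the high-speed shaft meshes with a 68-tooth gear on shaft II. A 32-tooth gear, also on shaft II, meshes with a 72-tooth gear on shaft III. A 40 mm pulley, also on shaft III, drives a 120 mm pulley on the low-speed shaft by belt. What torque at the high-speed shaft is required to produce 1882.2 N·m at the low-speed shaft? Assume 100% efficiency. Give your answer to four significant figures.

Overall ratio R = 4 × 2.25 × 3 = 27.
Input torque = output torque / R = 1882.2 / 27 = 69.711 N·m.

69.71 N·m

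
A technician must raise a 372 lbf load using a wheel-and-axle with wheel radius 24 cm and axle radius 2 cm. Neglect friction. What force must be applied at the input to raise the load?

Wheel-and-axle MA = R/r = 24/2 = 12.
Effort = load / MA = 372 / 12 = 31 lbf.

31 lbf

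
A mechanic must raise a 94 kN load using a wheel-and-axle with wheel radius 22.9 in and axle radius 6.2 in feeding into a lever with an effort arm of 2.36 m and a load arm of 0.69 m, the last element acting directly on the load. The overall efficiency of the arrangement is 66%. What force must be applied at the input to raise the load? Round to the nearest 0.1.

11.3 kN

Wheel-and-axle MA = R/r = 22.9/6.2 = 3.6935.
Lever MA = effort arm / load arm = 2.36/0.69 = 3.4203.
Combined ideal MA = 3.6935 × 3.4203 = 12.633.
Actual MA = 12.633 × 0.66 = 8.3378.
Effort = load / actual MA = 94 / 8.3378 = 11.274 kN.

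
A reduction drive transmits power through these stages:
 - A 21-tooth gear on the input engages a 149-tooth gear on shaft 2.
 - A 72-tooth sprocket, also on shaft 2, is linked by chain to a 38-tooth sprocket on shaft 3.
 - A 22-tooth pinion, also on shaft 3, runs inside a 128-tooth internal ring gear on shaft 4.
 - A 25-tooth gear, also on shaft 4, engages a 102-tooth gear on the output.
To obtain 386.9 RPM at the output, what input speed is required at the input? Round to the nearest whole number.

34393 RPM

Overall ratio R = 7.0952 × 0.52778 × 5.8182 × 4.08 = 88.893.
Required input speed = output speed × R = 386.9 × 88.893 = 34393 RPM.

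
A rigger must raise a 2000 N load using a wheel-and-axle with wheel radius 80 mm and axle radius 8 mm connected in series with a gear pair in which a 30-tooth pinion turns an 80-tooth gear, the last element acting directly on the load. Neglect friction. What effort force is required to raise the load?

Wheel-and-axle MA = R/r = 80/8 = 10.
Gear pair MA = 80/30 = 2.6667.
Combined ideal MA = 10 × 2.6667 = 26.667.
Effort = load / MA = 2000 / 26.667 = 75 N.

75 N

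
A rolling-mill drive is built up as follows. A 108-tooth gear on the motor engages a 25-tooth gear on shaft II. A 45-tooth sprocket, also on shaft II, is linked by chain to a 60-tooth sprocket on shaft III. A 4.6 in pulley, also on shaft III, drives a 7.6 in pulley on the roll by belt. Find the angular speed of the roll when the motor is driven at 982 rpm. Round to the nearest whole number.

Gear mesh: ratio = 25/108 = 0.23148, so shaft II turns at 982 / 0.23148 = 4242.2 rpm.
Chain: ratio = 60/45 = 1.3333, so shaft III turns at 4242.2 / 1.3333 = 3181.7 rpm.
Belt: ratio = 7.6/4.6 = 1.6522, so the roll turns at 3181.7 / 1.6522 = 1925.8 rpm.

1926 rpm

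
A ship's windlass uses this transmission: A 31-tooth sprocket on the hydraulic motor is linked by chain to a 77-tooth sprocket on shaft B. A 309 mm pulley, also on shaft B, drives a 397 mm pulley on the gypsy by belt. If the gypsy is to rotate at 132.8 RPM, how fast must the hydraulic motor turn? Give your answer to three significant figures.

Overall ratio R = 2.4839 × 1.2848 = 3.1913.
Required input speed = output speed × R = 132.8 × 3.1913 = 423.8 RPM.

424 RPM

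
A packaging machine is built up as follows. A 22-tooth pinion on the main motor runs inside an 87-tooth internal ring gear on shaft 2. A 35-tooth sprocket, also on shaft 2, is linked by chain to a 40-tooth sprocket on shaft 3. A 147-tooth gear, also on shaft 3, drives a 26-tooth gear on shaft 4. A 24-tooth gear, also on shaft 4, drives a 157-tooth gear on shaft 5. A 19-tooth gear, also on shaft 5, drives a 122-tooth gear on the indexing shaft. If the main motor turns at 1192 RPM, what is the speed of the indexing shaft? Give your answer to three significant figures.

35.5 RPM

Internal gear: ratio = 87/22 = 3.9545, so shaft 2 turns at 1192 / 3.9545 = 301.43 RPM.
Chain: ratio = 40/35 = 1.1429, so shaft 3 turns at 301.43 / 1.1429 = 263.75 RPM.
Gear mesh: ratio = 26/147 = 0.17687, so shaft 4 turns at 263.75 / 0.17687 = 1491.2 RPM.
Gear mesh: ratio = 157/24 = 6.5417, so shaft 5 turns at 1491.2 / 6.5417 = 227.95 RPM.
Gear mesh: ratio = 122/19 = 6.4211, so the indexing shaft turns at 227.95 / 6.4211 = 35.501 RPM.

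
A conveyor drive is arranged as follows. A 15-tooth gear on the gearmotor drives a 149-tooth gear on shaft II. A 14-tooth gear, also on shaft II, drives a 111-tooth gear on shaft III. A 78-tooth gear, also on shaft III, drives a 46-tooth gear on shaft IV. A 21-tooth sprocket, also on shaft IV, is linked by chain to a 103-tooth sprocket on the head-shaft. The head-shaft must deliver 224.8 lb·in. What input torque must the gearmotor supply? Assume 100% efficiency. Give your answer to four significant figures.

0.9868 lb·in

Overall ratio R = 9.9333 × 7.9286 × 0.58974 × 4.9048 = 227.81.
Input torque = output torque / R = 224.8 / 227.81 = 0.98679 lb·in.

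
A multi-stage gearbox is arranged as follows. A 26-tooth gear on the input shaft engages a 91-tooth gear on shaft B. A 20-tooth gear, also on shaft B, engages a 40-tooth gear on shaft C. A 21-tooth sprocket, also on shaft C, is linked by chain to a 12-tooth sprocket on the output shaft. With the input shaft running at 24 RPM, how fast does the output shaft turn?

Gear mesh: ratio = 91/26 = 3.5, so shaft B turns at 24 / 3.5 = 6.8571 RPM.
Gear mesh: ratio = 40/20 = 2, so shaft C turns at 6.8571 / 2 = 3.4286 RPM.
Chain: ratio = 12/21 = 0.57143, so the output shaft turns at 3.4286 / 0.57143 = 6 RPM.

6 RPM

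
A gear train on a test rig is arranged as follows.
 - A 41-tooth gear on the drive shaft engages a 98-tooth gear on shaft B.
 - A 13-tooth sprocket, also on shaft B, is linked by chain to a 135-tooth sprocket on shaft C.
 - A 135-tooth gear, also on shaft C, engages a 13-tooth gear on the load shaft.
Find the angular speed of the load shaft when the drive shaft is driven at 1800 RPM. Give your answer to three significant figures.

753 RPM

gear mesh 98/41 = 2.3902 → 1800/2.3902 = 753.06 RPM
chain 135/13 = 10.385 → 753.06/10.385 = 72.517 RPM
gear mesh 13/135 = 0.096296 → 72.517/0.096296 = 753.06 RPM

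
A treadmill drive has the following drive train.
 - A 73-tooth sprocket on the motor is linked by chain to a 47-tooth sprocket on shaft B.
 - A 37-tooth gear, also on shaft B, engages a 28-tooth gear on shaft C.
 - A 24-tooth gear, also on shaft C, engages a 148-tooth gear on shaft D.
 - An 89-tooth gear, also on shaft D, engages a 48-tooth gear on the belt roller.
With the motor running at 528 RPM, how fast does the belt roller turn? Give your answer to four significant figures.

325.8 RPM

chain 47/73 = 0.64384 → 528/0.64384 = 820.09 RPM
gear mesh 28/37 = 0.75676 → 820.09/0.75676 = 1083.7 RPM
gear mesh 148/24 = 6.1667 → 1083.7/6.1667 = 175.73 RPM
gear mesh 48/89 = 0.53933 → 175.73/0.53933 = 325.84 RPM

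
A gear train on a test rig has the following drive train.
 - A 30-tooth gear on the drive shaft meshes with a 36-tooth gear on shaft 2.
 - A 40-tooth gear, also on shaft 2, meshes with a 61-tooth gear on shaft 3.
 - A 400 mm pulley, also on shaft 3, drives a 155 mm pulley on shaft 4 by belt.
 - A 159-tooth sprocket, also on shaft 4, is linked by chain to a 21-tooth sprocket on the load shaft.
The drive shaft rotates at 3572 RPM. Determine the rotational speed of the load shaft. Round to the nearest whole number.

38139 RPM

the drive shaft → shaft 2 (gear mesh, 36/30): 3572 ÷ 1.2 = 2976.7 RPM
shaft 2 → shaft 3 (gear mesh, 61/40): 2976.7 ÷ 1.525 = 1951.9 RPM
shaft 3 → shaft 4 (belt, 155/400): 1951.9 ÷ 0.3875 = 5037.2 RPM
shaft 4 → the load shaft (chain, 21/159): 5037.2 ÷ 0.13208 = 38139 RPM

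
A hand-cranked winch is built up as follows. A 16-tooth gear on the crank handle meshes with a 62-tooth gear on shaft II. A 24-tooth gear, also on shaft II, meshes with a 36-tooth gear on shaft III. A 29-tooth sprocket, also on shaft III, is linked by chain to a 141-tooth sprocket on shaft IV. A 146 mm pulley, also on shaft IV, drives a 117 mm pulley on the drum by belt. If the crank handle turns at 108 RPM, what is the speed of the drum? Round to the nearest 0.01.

the crank handle → shaft II (gear mesh, 62/16): 108 ÷ 3.875 = 27.871 RPM
shaft II → shaft III (gear mesh, 36/24): 27.871 ÷ 1.5 = 18.581 RPM
shaft III → shaft IV (chain, 141/29): 18.581 ÷ 4.8621 = 3.8216 RPM
shaft IV → the drum (belt, 117/146): 3.8216 ÷ 0.80137 = 4.7688 RPM

4.77 RPM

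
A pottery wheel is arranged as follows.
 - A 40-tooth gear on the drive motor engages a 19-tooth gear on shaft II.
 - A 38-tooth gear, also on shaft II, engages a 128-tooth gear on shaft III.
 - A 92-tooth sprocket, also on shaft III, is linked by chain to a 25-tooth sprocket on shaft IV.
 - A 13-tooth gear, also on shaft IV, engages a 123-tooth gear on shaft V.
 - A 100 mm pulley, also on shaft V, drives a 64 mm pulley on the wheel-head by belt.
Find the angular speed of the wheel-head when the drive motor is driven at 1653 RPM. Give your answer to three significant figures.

Gear mesh: ratio = 19/40 = 0.475, so shaft II turns at 1653 / 0.475 = 3480 RPM.
Gear mesh: ratio = 128/38 = 3.3684, so shaft III turns at 3480 / 3.3684 = 1033.1 RPM.
Chain: ratio = 25/92 = 0.27174, so shaft IV turns at 1033.1 / 0.27174 = 3801.9 RPM.
Gear mesh: ratio = 123/13 = 9.4615, so shaft V turns at 3801.9 / 9.4615 = 401.83 RPM.
Belt: ratio = 64/100 = 0.64, so the wheel-head turns at 401.83 / 0.64 = 627.85 RPM.

628 RPM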